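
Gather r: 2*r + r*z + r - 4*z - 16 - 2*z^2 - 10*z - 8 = r*(z + 3) - 2*z^2 - 14*z - 24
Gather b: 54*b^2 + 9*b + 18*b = 54*b^2 + 27*b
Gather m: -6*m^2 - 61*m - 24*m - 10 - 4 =-6*m^2 - 85*m - 14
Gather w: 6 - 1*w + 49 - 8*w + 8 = 63 - 9*w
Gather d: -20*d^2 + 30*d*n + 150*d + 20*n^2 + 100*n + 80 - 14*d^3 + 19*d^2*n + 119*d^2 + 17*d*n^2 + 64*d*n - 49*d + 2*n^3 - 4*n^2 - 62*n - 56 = -14*d^3 + d^2*(19*n + 99) + d*(17*n^2 + 94*n + 101) + 2*n^3 + 16*n^2 + 38*n + 24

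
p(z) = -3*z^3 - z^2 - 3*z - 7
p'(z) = -9*z^2 - 2*z - 3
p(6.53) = -904.57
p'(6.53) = -399.83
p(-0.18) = -6.47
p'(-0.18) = -2.93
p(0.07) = -7.22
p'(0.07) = -3.18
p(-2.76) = 56.74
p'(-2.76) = -66.04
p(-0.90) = -2.92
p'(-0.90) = -8.49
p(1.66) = -28.46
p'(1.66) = -31.12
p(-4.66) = 288.85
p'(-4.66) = -189.12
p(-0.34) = -5.98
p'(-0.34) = -3.36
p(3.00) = -106.00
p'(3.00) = -90.00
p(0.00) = -7.00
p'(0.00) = -3.00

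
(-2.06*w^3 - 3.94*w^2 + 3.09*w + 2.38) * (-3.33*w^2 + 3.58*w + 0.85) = 6.8598*w^5 + 5.7454*w^4 - 26.1459*w^3 - 0.212200000000001*w^2 + 11.1469*w + 2.023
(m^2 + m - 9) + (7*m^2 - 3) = 8*m^2 + m - 12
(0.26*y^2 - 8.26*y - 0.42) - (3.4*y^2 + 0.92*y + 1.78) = -3.14*y^2 - 9.18*y - 2.2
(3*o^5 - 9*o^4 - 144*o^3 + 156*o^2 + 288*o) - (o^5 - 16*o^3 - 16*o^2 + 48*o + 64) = 2*o^5 - 9*o^4 - 128*o^3 + 172*o^2 + 240*o - 64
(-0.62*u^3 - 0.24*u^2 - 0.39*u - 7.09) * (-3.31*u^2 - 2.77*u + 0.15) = 2.0522*u^5 + 2.5118*u^4 + 1.8627*u^3 + 24.5122*u^2 + 19.5808*u - 1.0635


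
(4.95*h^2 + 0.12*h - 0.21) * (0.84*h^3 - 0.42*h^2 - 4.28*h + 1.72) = 4.158*h^5 - 1.9782*h^4 - 21.4128*h^3 + 8.0886*h^2 + 1.1052*h - 0.3612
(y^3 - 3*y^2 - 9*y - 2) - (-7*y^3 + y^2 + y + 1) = 8*y^3 - 4*y^2 - 10*y - 3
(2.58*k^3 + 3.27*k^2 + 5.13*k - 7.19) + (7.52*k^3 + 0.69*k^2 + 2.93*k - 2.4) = 10.1*k^3 + 3.96*k^2 + 8.06*k - 9.59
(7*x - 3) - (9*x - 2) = -2*x - 1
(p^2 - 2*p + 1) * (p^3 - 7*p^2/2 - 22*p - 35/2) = p^5 - 11*p^4/2 - 14*p^3 + 23*p^2 + 13*p - 35/2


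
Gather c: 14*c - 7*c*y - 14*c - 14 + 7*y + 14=-7*c*y + 7*y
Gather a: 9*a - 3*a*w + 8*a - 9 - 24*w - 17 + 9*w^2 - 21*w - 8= a*(17 - 3*w) + 9*w^2 - 45*w - 34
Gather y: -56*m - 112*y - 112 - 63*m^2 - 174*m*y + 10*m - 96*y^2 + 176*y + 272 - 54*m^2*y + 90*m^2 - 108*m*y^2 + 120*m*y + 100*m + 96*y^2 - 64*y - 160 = 27*m^2 - 108*m*y^2 + 54*m + y*(-54*m^2 - 54*m)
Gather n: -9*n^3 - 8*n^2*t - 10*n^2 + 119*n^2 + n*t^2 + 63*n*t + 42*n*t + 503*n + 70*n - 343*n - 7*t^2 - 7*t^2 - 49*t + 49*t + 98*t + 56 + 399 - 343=-9*n^3 + n^2*(109 - 8*t) + n*(t^2 + 105*t + 230) - 14*t^2 + 98*t + 112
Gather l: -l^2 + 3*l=-l^2 + 3*l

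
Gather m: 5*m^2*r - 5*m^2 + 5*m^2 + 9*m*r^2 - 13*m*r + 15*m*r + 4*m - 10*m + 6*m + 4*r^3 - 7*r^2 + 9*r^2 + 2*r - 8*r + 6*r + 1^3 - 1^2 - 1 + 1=5*m^2*r + m*(9*r^2 + 2*r) + 4*r^3 + 2*r^2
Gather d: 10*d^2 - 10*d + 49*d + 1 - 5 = 10*d^2 + 39*d - 4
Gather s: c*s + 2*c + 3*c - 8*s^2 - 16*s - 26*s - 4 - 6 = 5*c - 8*s^2 + s*(c - 42) - 10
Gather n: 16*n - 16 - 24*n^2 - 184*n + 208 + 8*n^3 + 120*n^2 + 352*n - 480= 8*n^3 + 96*n^2 + 184*n - 288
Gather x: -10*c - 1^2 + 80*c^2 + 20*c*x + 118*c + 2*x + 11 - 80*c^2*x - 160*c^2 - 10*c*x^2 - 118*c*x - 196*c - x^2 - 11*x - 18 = -80*c^2 - 88*c + x^2*(-10*c - 1) + x*(-80*c^2 - 98*c - 9) - 8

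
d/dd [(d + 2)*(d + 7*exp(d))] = d + (d + 2)*(7*exp(d) + 1) + 7*exp(d)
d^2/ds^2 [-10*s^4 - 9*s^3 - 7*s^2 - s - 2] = -120*s^2 - 54*s - 14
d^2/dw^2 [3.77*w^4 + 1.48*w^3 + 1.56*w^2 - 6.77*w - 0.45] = 45.24*w^2 + 8.88*w + 3.12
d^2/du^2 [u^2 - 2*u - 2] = 2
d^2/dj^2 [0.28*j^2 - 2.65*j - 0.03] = 0.560000000000000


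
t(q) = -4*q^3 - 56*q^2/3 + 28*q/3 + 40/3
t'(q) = -12*q^2 - 112*q/3 + 28/3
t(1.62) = -37.54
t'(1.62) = -82.64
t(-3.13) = -76.10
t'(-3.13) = 8.62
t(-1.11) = -14.56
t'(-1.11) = 35.99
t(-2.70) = -69.21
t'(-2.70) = 22.65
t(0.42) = 13.66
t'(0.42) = -8.46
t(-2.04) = -49.43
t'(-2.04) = 35.55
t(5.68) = -1268.89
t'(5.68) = -589.87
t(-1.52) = -29.93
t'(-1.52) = 38.36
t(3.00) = -234.67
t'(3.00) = -210.67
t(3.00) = -234.67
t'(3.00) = -210.67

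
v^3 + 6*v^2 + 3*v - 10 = (v - 1)*(v + 2)*(v + 5)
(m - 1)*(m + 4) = m^2 + 3*m - 4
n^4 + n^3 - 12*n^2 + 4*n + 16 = (n - 2)^2*(n + 1)*(n + 4)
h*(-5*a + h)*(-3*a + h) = 15*a^2*h - 8*a*h^2 + h^3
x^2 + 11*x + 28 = (x + 4)*(x + 7)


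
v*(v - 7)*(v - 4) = v^3 - 11*v^2 + 28*v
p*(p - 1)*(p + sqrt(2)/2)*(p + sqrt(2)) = p^4 - p^3 + 3*sqrt(2)*p^3/2 - 3*sqrt(2)*p^2/2 + p^2 - p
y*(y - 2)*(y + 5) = y^3 + 3*y^2 - 10*y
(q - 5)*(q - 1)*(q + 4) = q^3 - 2*q^2 - 19*q + 20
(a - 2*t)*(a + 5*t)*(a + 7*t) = a^3 + 10*a^2*t + 11*a*t^2 - 70*t^3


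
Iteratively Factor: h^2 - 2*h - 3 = (h + 1)*(h - 3)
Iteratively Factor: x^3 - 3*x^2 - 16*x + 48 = (x - 3)*(x^2 - 16) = (x - 3)*(x + 4)*(x - 4)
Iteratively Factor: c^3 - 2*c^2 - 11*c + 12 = (c + 3)*(c^2 - 5*c + 4) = (c - 1)*(c + 3)*(c - 4)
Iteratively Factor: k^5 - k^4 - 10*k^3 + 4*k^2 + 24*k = (k + 2)*(k^4 - 3*k^3 - 4*k^2 + 12*k) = (k - 3)*(k + 2)*(k^3 - 4*k) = (k - 3)*(k - 2)*(k + 2)*(k^2 + 2*k) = k*(k - 3)*(k - 2)*(k + 2)*(k + 2)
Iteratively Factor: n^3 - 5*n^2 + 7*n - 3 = (n - 3)*(n^2 - 2*n + 1) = (n - 3)*(n - 1)*(n - 1)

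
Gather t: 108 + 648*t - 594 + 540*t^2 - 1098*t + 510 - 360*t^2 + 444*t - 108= 180*t^2 - 6*t - 84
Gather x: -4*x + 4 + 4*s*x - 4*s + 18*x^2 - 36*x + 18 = -4*s + 18*x^2 + x*(4*s - 40) + 22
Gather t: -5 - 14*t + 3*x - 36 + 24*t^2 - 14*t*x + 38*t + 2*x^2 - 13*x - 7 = 24*t^2 + t*(24 - 14*x) + 2*x^2 - 10*x - 48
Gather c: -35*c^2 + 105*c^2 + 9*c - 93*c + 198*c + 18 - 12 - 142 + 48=70*c^2 + 114*c - 88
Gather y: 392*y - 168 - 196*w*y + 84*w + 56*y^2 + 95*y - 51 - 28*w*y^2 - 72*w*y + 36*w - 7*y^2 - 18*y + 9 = 120*w + y^2*(49 - 28*w) + y*(469 - 268*w) - 210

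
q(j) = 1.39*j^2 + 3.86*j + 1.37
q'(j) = 2.78*j + 3.86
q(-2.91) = 1.91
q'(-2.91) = -4.23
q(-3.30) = 3.77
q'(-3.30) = -5.31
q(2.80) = 23.08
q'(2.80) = 11.64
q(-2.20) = -0.39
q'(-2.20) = -2.26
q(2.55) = 20.25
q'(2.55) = 10.95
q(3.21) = 28.08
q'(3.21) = 12.78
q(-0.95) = -1.04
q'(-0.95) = 1.22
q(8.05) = 122.52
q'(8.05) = 26.24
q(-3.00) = 2.30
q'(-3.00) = -4.48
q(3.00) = 25.46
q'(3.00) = 12.20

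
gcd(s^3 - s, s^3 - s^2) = s^2 - s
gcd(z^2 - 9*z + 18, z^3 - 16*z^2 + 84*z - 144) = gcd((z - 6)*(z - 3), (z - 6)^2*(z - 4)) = z - 6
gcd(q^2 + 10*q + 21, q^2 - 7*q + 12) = 1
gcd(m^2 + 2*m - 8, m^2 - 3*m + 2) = m - 2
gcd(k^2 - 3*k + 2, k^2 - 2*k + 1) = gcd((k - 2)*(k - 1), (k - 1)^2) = k - 1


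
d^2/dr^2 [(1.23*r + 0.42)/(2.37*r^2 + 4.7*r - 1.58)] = ((1.23*r + 0.42)*(4.74*r + 4.7)*(9.48*r + 9.4) - (17.4906*r + 13.5528)*(2.37*r^2 + 4.7*r - 1.58))/(2.37*r^2 + 4.7*r - 1.58)^3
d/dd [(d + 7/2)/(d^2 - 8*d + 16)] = (-d - 11)/(d^3 - 12*d^2 + 48*d - 64)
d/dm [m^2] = 2*m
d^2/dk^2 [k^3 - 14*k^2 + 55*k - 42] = 6*k - 28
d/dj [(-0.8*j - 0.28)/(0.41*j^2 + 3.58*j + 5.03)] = (0.328*j^2 + 0.2296*j - 3.0216)/(0.1681*j^4 + 2.9356*j^3 + 16.941*j^2 + 36.0148*j + 25.3009)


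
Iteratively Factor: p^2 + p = (p + 1)*(p)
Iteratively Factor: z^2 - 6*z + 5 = (z - 1)*(z - 5)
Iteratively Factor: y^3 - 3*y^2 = (y)*(y^2 - 3*y) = y*(y - 3)*(y)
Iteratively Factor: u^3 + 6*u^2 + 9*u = (u)*(u^2 + 6*u + 9) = u*(u + 3)*(u + 3)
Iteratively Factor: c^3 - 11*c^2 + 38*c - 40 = (c - 5)*(c^2 - 6*c + 8) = (c - 5)*(c - 4)*(c - 2)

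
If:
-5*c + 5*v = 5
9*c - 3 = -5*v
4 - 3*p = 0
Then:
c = -1/7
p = 4/3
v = 6/7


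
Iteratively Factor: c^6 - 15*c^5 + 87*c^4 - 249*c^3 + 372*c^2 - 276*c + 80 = (c - 2)*(c^5 - 13*c^4 + 61*c^3 - 127*c^2 + 118*c - 40) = (c - 2)*(c - 1)*(c^4 - 12*c^3 + 49*c^2 - 78*c + 40) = (c - 5)*(c - 2)*(c - 1)*(c^3 - 7*c^2 + 14*c - 8) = (c - 5)*(c - 2)*(c - 1)^2*(c^2 - 6*c + 8) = (c - 5)*(c - 2)^2*(c - 1)^2*(c - 4)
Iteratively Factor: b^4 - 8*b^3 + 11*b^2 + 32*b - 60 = (b - 2)*(b^3 - 6*b^2 - b + 30) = (b - 5)*(b - 2)*(b^2 - b - 6) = (b - 5)*(b - 3)*(b - 2)*(b + 2)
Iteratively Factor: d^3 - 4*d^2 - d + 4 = (d - 4)*(d^2 - 1) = (d - 4)*(d + 1)*(d - 1)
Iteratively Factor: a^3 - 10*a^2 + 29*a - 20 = (a - 4)*(a^2 - 6*a + 5) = (a - 5)*(a - 4)*(a - 1)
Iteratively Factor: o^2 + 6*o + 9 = (o + 3)*(o + 3)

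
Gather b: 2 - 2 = 0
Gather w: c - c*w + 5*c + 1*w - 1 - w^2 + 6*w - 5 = 6*c - w^2 + w*(7 - c) - 6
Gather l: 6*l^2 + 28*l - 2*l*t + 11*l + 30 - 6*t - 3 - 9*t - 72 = 6*l^2 + l*(39 - 2*t) - 15*t - 45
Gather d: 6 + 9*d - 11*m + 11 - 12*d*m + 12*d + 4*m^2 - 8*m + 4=d*(21 - 12*m) + 4*m^2 - 19*m + 21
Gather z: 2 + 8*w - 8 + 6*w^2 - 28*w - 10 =6*w^2 - 20*w - 16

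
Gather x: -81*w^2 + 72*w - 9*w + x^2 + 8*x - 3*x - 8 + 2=-81*w^2 + 63*w + x^2 + 5*x - 6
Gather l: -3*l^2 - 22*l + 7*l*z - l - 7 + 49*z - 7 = -3*l^2 + l*(7*z - 23) + 49*z - 14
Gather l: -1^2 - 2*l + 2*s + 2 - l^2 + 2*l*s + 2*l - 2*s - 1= -l^2 + 2*l*s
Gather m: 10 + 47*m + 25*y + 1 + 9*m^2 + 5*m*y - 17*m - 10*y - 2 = 9*m^2 + m*(5*y + 30) + 15*y + 9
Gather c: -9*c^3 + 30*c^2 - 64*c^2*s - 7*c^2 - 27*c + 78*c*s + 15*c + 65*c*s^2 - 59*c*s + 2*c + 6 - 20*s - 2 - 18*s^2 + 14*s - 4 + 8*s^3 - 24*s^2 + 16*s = -9*c^3 + c^2*(23 - 64*s) + c*(65*s^2 + 19*s - 10) + 8*s^3 - 42*s^2 + 10*s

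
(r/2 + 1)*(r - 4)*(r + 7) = r^3/2 + 5*r^2/2 - 11*r - 28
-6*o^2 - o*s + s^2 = (-3*o + s)*(2*o + s)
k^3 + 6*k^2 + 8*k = k*(k + 2)*(k + 4)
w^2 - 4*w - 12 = (w - 6)*(w + 2)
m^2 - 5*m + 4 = (m - 4)*(m - 1)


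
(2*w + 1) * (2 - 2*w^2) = -4*w^3 - 2*w^2 + 4*w + 2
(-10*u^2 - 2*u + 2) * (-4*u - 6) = 40*u^3 + 68*u^2 + 4*u - 12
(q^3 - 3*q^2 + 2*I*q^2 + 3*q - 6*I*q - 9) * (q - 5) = q^4 - 8*q^3 + 2*I*q^3 + 18*q^2 - 16*I*q^2 - 24*q + 30*I*q + 45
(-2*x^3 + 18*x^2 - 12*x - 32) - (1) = -2*x^3 + 18*x^2 - 12*x - 33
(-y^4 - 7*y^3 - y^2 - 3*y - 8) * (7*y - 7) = -7*y^5 - 42*y^4 + 42*y^3 - 14*y^2 - 35*y + 56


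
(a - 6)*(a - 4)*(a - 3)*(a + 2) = a^4 - 11*a^3 + 28*a^2 + 36*a - 144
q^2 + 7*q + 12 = (q + 3)*(q + 4)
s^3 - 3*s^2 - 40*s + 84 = (s - 7)*(s - 2)*(s + 6)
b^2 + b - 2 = (b - 1)*(b + 2)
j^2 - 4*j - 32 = (j - 8)*(j + 4)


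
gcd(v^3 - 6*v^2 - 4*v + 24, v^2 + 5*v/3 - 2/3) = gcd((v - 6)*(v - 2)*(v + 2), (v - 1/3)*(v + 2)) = v + 2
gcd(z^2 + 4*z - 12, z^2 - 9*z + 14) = z - 2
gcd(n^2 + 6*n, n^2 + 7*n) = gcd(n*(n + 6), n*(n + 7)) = n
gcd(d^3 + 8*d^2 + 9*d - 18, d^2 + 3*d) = d + 3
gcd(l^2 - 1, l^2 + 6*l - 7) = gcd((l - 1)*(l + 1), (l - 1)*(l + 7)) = l - 1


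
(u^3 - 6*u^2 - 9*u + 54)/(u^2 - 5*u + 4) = (u^3 - 6*u^2 - 9*u + 54)/(u^2 - 5*u + 4)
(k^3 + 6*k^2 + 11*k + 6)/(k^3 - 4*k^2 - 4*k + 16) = (k^2 + 4*k + 3)/(k^2 - 6*k + 8)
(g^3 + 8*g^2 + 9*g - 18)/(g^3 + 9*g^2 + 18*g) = (g - 1)/g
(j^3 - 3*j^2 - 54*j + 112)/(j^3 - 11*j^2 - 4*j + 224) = (j^2 + 5*j - 14)/(j^2 - 3*j - 28)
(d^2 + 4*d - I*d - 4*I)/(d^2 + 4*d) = (d - I)/d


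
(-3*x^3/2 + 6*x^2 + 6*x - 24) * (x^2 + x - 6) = -3*x^5/2 + 9*x^4/2 + 21*x^3 - 54*x^2 - 60*x + 144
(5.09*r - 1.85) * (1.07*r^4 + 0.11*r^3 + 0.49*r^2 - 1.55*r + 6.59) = 5.4463*r^5 - 1.4196*r^4 + 2.2906*r^3 - 8.796*r^2 + 36.4106*r - 12.1915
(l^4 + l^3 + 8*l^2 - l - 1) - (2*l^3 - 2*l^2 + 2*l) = l^4 - l^3 + 10*l^2 - 3*l - 1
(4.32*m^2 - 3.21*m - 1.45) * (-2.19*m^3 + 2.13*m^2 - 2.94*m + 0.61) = -9.4608*m^5 + 16.2315*m^4 - 16.3626*m^3 + 8.9841*m^2 + 2.3049*m - 0.8845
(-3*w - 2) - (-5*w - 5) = 2*w + 3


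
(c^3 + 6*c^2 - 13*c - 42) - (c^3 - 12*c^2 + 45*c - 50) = 18*c^2 - 58*c + 8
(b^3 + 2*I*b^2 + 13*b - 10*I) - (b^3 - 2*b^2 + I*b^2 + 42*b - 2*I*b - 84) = 2*b^2 + I*b^2 - 29*b + 2*I*b + 84 - 10*I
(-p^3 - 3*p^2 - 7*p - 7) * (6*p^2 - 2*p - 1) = -6*p^5 - 16*p^4 - 35*p^3 - 25*p^2 + 21*p + 7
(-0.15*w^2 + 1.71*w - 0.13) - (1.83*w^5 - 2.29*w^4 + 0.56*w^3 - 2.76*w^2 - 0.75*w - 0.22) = -1.83*w^5 + 2.29*w^4 - 0.56*w^3 + 2.61*w^2 + 2.46*w + 0.09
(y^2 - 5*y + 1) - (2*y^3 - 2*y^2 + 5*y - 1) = -2*y^3 + 3*y^2 - 10*y + 2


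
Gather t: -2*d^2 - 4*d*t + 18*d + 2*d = -2*d^2 - 4*d*t + 20*d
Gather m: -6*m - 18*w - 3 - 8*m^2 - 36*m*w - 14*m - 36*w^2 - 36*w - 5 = -8*m^2 + m*(-36*w - 20) - 36*w^2 - 54*w - 8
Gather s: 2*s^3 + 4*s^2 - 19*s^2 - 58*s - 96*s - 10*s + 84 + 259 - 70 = 2*s^3 - 15*s^2 - 164*s + 273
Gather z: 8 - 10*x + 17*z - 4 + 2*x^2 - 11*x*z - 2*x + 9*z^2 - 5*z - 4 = 2*x^2 - 12*x + 9*z^2 + z*(12 - 11*x)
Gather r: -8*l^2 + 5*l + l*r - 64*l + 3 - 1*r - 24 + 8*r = -8*l^2 - 59*l + r*(l + 7) - 21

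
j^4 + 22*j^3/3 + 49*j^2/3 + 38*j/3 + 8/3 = (j + 1/3)*(j + 1)*(j + 2)*(j + 4)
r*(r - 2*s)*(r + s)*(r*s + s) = r^4*s - r^3*s^2 + r^3*s - 2*r^2*s^3 - r^2*s^2 - 2*r*s^3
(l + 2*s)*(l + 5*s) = l^2 + 7*l*s + 10*s^2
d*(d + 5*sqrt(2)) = d^2 + 5*sqrt(2)*d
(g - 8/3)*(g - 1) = g^2 - 11*g/3 + 8/3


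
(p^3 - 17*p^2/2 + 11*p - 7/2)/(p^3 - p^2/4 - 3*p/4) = 2*(2*p^2 - 15*p + 7)/(p*(4*p + 3))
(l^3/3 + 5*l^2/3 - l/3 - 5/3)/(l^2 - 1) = l/3 + 5/3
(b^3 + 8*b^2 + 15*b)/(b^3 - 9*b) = (b + 5)/(b - 3)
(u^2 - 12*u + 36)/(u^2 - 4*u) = (u^2 - 12*u + 36)/(u*(u - 4))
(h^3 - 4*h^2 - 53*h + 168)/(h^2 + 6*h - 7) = (h^2 - 11*h + 24)/(h - 1)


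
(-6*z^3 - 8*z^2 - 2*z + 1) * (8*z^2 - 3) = -48*z^5 - 64*z^4 + 2*z^3 + 32*z^2 + 6*z - 3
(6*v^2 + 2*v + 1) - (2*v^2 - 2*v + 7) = 4*v^2 + 4*v - 6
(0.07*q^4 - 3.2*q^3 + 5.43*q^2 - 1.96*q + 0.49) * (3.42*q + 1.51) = 0.2394*q^5 - 10.8383*q^4 + 13.7386*q^3 + 1.4961*q^2 - 1.2838*q + 0.7399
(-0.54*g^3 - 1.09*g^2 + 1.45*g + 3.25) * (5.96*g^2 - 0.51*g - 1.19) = -3.2184*g^5 - 6.221*g^4 + 9.8405*g^3 + 19.9276*g^2 - 3.383*g - 3.8675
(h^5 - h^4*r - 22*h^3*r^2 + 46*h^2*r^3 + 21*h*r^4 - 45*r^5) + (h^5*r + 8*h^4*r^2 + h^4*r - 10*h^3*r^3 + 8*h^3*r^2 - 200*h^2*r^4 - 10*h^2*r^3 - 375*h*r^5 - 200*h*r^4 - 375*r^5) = h^5*r + h^5 + 8*h^4*r^2 - 10*h^3*r^3 - 14*h^3*r^2 - 200*h^2*r^4 + 36*h^2*r^3 - 375*h*r^5 - 179*h*r^4 - 420*r^5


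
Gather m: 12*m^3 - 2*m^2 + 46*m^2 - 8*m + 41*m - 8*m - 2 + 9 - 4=12*m^3 + 44*m^2 + 25*m + 3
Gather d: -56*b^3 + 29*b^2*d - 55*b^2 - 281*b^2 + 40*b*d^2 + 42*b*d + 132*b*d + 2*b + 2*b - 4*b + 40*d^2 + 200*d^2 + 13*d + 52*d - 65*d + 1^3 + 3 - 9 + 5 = -56*b^3 - 336*b^2 + d^2*(40*b + 240) + d*(29*b^2 + 174*b)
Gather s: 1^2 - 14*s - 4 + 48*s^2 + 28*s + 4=48*s^2 + 14*s + 1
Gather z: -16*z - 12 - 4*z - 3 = -20*z - 15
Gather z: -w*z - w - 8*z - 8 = -w + z*(-w - 8) - 8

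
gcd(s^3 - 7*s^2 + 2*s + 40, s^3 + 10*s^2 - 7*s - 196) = s - 4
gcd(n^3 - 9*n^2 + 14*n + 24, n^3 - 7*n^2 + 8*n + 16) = n^2 - 3*n - 4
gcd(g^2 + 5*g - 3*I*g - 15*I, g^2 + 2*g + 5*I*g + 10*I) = 1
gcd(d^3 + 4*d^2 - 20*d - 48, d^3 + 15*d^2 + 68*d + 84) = d^2 + 8*d + 12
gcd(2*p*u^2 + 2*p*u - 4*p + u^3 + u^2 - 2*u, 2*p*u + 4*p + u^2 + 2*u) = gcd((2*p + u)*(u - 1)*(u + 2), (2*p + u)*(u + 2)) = 2*p*u + 4*p + u^2 + 2*u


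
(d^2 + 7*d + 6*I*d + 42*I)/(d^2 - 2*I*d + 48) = (d + 7)/(d - 8*I)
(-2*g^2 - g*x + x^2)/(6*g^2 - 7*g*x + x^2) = (-2*g^2 - g*x + x^2)/(6*g^2 - 7*g*x + x^2)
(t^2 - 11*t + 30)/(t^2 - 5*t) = (t - 6)/t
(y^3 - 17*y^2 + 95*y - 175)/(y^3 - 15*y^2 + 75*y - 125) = (y - 7)/(y - 5)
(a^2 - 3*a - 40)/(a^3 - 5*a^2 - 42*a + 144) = (a + 5)/(a^2 + 3*a - 18)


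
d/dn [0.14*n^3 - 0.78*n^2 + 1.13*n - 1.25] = 0.42*n^2 - 1.56*n + 1.13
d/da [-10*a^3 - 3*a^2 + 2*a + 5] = -30*a^2 - 6*a + 2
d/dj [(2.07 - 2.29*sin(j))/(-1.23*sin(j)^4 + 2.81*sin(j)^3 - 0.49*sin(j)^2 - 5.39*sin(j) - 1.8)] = (-8.4501*sin(j)^4 + 23.0542*sin(j)^3 - 18.5722*sin(j)^2 + 2.0286*sin(j) + 15.2793)*cos(j)/(1.5129*sin(j)^8 - 6.9126*sin(j)^7 + 9.1015*sin(j)^6 + 10.5056*sin(j)^5 - 25.6237*sin(j)^4 - 4.8338*sin(j)^3 + 30.8161*sin(j)^2 + 19.404*sin(j) + 3.24)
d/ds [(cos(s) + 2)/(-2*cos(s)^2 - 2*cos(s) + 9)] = (2*sin(s)^2 - 8*cos(s) - 15)*sin(s)/(2*cos(s) + cos(2*s) - 8)^2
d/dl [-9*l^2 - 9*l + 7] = -18*l - 9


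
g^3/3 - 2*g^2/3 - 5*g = g*(g/3 + 1)*(g - 5)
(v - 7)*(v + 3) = v^2 - 4*v - 21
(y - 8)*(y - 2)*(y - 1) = y^3 - 11*y^2 + 26*y - 16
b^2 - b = b*(b - 1)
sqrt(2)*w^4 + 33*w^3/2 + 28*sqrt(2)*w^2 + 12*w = w*(w + 2*sqrt(2))*(w + 6*sqrt(2))*(sqrt(2)*w + 1/2)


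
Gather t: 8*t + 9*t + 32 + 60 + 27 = 17*t + 119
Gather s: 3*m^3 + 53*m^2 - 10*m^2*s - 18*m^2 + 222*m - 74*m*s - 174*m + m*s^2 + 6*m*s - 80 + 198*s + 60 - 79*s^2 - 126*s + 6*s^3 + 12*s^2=3*m^3 + 35*m^2 + 48*m + 6*s^3 + s^2*(m - 67) + s*(-10*m^2 - 68*m + 72) - 20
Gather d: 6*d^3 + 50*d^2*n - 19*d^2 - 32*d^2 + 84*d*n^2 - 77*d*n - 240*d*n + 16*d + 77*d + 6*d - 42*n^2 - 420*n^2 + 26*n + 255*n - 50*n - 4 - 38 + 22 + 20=6*d^3 + d^2*(50*n - 51) + d*(84*n^2 - 317*n + 99) - 462*n^2 + 231*n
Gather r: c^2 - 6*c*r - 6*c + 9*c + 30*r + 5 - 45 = c^2 + 3*c + r*(30 - 6*c) - 40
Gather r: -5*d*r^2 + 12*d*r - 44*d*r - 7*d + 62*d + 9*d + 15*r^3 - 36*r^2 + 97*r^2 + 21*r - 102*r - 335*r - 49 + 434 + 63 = 64*d + 15*r^3 + r^2*(61 - 5*d) + r*(-32*d - 416) + 448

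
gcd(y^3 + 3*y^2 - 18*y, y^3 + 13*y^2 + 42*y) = y^2 + 6*y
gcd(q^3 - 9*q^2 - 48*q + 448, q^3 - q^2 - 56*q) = q^2 - q - 56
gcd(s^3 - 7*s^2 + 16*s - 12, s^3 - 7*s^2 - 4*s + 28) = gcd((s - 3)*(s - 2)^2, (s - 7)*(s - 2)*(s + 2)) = s - 2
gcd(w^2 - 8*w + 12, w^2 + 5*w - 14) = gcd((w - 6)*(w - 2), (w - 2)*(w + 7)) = w - 2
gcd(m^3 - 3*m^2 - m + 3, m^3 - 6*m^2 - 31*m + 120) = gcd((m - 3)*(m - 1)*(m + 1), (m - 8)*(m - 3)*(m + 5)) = m - 3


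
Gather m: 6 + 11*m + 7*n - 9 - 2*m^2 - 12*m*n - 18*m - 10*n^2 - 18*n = -2*m^2 + m*(-12*n - 7) - 10*n^2 - 11*n - 3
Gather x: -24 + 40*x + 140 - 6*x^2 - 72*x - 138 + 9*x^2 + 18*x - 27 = 3*x^2 - 14*x - 49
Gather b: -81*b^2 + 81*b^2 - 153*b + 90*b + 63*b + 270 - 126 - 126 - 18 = 0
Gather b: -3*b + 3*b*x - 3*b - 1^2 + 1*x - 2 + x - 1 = b*(3*x - 6) + 2*x - 4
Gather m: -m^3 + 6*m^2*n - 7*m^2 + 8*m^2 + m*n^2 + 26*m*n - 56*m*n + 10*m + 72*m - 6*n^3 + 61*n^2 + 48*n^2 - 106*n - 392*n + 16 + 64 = -m^3 + m^2*(6*n + 1) + m*(n^2 - 30*n + 82) - 6*n^3 + 109*n^2 - 498*n + 80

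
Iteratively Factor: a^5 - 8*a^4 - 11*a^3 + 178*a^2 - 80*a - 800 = (a + 4)*(a^4 - 12*a^3 + 37*a^2 + 30*a - 200) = (a + 2)*(a + 4)*(a^3 - 14*a^2 + 65*a - 100) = (a - 5)*(a + 2)*(a + 4)*(a^2 - 9*a + 20) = (a - 5)^2*(a + 2)*(a + 4)*(a - 4)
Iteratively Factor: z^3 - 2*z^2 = (z - 2)*(z^2) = z*(z - 2)*(z)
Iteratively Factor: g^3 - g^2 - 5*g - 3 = (g + 1)*(g^2 - 2*g - 3) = (g - 3)*(g + 1)*(g + 1)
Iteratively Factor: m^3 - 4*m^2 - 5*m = (m + 1)*(m^2 - 5*m) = (m - 5)*(m + 1)*(m)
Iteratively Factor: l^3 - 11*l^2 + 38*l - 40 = (l - 2)*(l^2 - 9*l + 20) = (l - 4)*(l - 2)*(l - 5)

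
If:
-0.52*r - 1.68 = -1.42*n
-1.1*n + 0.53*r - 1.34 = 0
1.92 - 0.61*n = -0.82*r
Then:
No Solution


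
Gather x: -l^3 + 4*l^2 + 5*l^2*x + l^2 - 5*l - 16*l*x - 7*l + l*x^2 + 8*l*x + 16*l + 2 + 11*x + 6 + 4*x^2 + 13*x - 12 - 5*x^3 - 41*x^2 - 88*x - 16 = -l^3 + 5*l^2 + 4*l - 5*x^3 + x^2*(l - 37) + x*(5*l^2 - 8*l - 64) - 20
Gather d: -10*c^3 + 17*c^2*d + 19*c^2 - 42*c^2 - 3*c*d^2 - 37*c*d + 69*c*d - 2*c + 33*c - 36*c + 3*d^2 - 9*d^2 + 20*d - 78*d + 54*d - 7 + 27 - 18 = -10*c^3 - 23*c^2 - 5*c + d^2*(-3*c - 6) + d*(17*c^2 + 32*c - 4) + 2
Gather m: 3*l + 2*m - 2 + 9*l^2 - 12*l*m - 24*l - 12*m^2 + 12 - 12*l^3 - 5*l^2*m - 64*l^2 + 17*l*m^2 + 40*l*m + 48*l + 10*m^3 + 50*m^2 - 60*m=-12*l^3 - 55*l^2 + 27*l + 10*m^3 + m^2*(17*l + 38) + m*(-5*l^2 + 28*l - 58) + 10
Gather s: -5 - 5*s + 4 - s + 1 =-6*s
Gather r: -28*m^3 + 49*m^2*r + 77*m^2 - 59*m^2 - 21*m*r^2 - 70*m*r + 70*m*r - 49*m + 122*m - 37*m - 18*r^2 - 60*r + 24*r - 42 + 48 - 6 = -28*m^3 + 18*m^2 + 36*m + r^2*(-21*m - 18) + r*(49*m^2 - 36)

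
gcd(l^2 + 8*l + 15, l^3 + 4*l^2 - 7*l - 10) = l + 5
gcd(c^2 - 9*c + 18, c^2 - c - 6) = c - 3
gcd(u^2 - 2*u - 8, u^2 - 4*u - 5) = 1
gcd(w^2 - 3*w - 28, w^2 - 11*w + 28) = w - 7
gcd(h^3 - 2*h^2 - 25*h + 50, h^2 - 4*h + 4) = h - 2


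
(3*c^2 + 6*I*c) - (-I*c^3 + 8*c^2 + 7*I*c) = I*c^3 - 5*c^2 - I*c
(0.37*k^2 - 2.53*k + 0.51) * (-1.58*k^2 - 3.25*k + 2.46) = -0.5846*k^4 + 2.7949*k^3 + 8.3269*k^2 - 7.8813*k + 1.2546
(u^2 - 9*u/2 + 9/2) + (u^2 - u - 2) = 2*u^2 - 11*u/2 + 5/2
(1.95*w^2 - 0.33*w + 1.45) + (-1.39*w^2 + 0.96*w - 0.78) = 0.56*w^2 + 0.63*w + 0.67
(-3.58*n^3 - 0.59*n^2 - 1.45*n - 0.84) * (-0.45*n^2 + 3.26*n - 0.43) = 1.611*n^5 - 11.4053*n^4 + 0.2685*n^3 - 4.0953*n^2 - 2.1149*n + 0.3612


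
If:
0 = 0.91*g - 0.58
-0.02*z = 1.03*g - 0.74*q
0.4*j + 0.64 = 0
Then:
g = 0.64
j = -1.60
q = 0.027027027027027*z + 0.887139887139887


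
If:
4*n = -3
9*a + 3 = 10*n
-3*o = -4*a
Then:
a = -7/6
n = -3/4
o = -14/9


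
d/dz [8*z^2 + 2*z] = 16*z + 2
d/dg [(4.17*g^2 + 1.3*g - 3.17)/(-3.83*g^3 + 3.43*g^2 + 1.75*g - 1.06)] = (15.9711*g^4 + 9.958*g^3 - 33.5848*g^2 + 12.9058*g + 4.1695)/(14.6689*g^6 - 26.2738*g^5 - 1.6401*g^4 + 20.1246*g^3 - 4.2091*g^2 - 3.71*g + 1.1236)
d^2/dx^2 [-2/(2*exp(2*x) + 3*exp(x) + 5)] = 2*(-2*(4*exp(x) + 3)^2*exp(x) + (8*exp(x) + 3)*(2*exp(2*x) + 3*exp(x) + 5))*exp(x)/(2*exp(2*x) + 3*exp(x) + 5)^3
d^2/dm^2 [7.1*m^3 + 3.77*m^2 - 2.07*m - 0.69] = 42.6*m + 7.54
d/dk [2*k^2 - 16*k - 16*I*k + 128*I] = 4*k - 16 - 16*I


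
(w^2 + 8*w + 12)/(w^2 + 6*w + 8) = (w + 6)/(w + 4)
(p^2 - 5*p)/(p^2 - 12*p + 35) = p/(p - 7)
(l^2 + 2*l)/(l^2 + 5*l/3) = 3*(l + 2)/(3*l + 5)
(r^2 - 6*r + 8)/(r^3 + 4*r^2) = (r^2 - 6*r + 8)/(r^2*(r + 4))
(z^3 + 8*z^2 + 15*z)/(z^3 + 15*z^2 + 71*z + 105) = z/(z + 7)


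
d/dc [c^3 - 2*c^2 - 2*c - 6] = 3*c^2 - 4*c - 2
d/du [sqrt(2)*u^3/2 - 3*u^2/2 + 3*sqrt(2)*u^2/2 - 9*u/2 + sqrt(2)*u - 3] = 3*sqrt(2)*u^2/2 - 3*u + 3*sqrt(2)*u - 9/2 + sqrt(2)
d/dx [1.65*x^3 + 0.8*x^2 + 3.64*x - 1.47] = 4.95*x^2 + 1.6*x + 3.64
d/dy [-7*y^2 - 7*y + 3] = -14*y - 7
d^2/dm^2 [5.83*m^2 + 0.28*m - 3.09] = 11.6600000000000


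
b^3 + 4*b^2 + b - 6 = (b - 1)*(b + 2)*(b + 3)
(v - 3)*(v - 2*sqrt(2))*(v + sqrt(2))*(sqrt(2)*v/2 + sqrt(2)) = sqrt(2)*v^4/2 - v^3 - sqrt(2)*v^3/2 - 5*sqrt(2)*v^2 + v^2 + 2*sqrt(2)*v + 6*v + 12*sqrt(2)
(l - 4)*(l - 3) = l^2 - 7*l + 12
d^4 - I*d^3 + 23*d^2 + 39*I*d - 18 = (d - 6*I)*(d + I)^2*(d + 3*I)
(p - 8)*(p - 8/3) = p^2 - 32*p/3 + 64/3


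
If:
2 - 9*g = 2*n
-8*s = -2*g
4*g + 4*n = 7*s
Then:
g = 16/63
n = -1/7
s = 4/63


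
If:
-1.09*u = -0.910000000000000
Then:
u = 0.83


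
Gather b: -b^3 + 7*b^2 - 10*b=-b^3 + 7*b^2 - 10*b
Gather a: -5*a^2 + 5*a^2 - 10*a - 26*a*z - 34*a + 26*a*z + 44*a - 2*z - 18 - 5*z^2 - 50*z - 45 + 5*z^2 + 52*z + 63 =0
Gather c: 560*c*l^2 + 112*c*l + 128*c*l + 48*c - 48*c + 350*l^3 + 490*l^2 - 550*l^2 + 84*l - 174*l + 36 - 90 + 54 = c*(560*l^2 + 240*l) + 350*l^3 - 60*l^2 - 90*l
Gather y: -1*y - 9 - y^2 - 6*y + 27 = -y^2 - 7*y + 18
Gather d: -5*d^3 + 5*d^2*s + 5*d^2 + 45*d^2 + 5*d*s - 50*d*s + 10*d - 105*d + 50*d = -5*d^3 + d^2*(5*s + 50) + d*(-45*s - 45)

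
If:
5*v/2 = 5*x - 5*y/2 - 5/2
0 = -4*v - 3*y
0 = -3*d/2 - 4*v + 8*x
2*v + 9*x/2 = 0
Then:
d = 136/15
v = -9/5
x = 4/5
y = 12/5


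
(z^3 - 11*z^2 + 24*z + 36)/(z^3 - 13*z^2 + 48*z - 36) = (z + 1)/(z - 1)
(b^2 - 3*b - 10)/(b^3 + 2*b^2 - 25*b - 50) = 1/(b + 5)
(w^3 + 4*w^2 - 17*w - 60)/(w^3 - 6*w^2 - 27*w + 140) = (w + 3)/(w - 7)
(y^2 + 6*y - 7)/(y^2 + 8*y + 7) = (y - 1)/(y + 1)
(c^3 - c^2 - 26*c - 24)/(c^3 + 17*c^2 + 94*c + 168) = (c^2 - 5*c - 6)/(c^2 + 13*c + 42)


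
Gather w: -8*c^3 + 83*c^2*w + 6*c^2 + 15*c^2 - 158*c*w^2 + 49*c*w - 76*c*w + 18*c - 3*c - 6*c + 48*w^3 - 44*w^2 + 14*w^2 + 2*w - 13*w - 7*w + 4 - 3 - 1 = -8*c^3 + 21*c^2 + 9*c + 48*w^3 + w^2*(-158*c - 30) + w*(83*c^2 - 27*c - 18)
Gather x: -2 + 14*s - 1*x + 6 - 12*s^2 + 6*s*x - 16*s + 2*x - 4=-12*s^2 - 2*s + x*(6*s + 1)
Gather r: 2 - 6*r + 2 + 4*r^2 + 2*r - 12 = 4*r^2 - 4*r - 8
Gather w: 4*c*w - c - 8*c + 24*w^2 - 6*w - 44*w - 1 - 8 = -9*c + 24*w^2 + w*(4*c - 50) - 9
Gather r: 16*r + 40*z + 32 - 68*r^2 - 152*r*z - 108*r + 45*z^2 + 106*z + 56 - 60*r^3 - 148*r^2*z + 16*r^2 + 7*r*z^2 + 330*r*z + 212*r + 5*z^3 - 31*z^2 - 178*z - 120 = -60*r^3 + r^2*(-148*z - 52) + r*(7*z^2 + 178*z + 120) + 5*z^3 + 14*z^2 - 32*z - 32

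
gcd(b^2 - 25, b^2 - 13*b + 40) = b - 5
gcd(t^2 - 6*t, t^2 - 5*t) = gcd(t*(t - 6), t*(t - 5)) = t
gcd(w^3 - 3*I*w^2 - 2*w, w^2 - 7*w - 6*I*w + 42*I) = 1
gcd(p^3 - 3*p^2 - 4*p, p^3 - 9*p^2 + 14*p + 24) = p^2 - 3*p - 4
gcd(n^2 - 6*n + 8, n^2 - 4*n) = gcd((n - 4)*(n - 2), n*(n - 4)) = n - 4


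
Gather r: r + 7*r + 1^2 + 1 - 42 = 8*r - 40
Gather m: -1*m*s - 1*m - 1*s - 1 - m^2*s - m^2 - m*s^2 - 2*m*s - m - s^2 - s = m^2*(-s - 1) + m*(-s^2 - 3*s - 2) - s^2 - 2*s - 1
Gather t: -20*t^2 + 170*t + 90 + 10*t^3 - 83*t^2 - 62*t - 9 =10*t^3 - 103*t^2 + 108*t + 81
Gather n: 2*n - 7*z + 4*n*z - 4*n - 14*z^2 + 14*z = n*(4*z - 2) - 14*z^2 + 7*z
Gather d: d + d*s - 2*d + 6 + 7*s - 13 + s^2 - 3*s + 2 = d*(s - 1) + s^2 + 4*s - 5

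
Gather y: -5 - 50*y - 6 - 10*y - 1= -60*y - 12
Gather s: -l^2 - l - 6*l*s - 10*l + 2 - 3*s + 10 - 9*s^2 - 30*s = -l^2 - 11*l - 9*s^2 + s*(-6*l - 33) + 12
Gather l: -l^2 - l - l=-l^2 - 2*l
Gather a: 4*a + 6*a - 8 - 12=10*a - 20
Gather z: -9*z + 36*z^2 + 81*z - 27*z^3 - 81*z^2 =-27*z^3 - 45*z^2 + 72*z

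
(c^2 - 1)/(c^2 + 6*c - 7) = (c + 1)/(c + 7)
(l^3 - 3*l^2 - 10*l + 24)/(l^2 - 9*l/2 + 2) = 2*(l^2 + l - 6)/(2*l - 1)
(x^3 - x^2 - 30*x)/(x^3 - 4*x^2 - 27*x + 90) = x/(x - 3)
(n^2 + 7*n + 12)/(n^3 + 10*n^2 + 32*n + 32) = (n + 3)/(n^2 + 6*n + 8)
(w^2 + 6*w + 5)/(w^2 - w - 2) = (w + 5)/(w - 2)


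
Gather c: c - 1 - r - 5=c - r - 6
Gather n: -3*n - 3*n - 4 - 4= -6*n - 8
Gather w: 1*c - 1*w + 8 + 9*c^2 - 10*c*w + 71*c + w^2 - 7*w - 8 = 9*c^2 + 72*c + w^2 + w*(-10*c - 8)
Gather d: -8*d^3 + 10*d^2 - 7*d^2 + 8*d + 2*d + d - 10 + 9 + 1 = -8*d^3 + 3*d^2 + 11*d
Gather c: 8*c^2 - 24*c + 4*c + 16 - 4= 8*c^2 - 20*c + 12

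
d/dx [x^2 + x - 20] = 2*x + 1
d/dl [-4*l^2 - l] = -8*l - 1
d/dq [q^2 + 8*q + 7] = 2*q + 8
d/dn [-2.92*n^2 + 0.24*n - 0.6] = 0.24 - 5.84*n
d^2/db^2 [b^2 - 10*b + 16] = 2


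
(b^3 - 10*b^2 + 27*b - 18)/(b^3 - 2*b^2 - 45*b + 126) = (b - 1)/(b + 7)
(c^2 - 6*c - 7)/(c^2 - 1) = (c - 7)/(c - 1)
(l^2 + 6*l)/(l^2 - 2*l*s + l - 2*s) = l*(l + 6)/(l^2 - 2*l*s + l - 2*s)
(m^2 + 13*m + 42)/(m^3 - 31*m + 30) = (m + 7)/(m^2 - 6*m + 5)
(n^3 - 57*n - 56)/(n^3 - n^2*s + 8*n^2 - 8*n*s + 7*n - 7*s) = (8 - n)/(-n + s)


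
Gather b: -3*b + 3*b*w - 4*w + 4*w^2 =b*(3*w - 3) + 4*w^2 - 4*w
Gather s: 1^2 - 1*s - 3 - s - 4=-2*s - 6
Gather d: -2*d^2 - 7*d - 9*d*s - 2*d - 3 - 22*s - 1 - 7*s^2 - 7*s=-2*d^2 + d*(-9*s - 9) - 7*s^2 - 29*s - 4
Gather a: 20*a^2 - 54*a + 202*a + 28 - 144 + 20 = 20*a^2 + 148*a - 96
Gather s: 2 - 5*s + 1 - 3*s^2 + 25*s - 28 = -3*s^2 + 20*s - 25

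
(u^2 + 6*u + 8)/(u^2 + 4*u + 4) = (u + 4)/(u + 2)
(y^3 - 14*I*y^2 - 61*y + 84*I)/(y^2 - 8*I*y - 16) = (y^2 - 10*I*y - 21)/(y - 4*I)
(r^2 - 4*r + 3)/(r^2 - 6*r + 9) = (r - 1)/(r - 3)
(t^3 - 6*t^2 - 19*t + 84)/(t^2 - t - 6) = (t^2 - 3*t - 28)/(t + 2)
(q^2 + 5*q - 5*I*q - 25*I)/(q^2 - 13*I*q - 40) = (q + 5)/(q - 8*I)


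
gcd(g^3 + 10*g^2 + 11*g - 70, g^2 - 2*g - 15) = 1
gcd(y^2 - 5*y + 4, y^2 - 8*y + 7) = y - 1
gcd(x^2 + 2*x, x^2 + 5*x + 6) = x + 2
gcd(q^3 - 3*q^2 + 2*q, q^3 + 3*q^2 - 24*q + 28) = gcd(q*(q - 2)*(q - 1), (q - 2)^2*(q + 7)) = q - 2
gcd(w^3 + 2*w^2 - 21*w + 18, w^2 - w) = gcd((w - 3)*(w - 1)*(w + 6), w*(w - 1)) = w - 1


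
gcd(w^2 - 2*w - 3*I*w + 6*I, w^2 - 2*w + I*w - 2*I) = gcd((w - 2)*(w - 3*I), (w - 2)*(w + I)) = w - 2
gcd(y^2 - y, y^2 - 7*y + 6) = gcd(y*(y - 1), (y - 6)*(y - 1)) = y - 1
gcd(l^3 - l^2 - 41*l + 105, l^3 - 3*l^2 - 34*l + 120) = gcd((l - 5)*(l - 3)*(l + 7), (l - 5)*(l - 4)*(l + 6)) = l - 5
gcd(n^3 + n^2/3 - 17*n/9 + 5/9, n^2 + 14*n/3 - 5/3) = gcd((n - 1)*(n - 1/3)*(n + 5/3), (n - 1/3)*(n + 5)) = n - 1/3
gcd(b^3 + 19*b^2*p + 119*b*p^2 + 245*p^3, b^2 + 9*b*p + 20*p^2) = b + 5*p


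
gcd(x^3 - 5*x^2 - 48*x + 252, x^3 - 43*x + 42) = x^2 + x - 42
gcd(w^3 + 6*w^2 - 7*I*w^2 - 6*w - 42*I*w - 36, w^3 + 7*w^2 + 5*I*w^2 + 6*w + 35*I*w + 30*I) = w + 6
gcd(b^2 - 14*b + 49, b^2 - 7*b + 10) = 1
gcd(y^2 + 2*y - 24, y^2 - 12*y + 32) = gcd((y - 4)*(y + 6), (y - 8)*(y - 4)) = y - 4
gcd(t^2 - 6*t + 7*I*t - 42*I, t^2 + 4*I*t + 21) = t + 7*I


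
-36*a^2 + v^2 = (-6*a + v)*(6*a + v)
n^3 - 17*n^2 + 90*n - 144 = (n - 8)*(n - 6)*(n - 3)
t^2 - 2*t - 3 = (t - 3)*(t + 1)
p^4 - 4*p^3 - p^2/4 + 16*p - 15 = (p - 5/2)*(p - 2)*(p - 3/2)*(p + 2)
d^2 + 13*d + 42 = (d + 6)*(d + 7)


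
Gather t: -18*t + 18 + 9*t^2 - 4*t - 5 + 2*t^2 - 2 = 11*t^2 - 22*t + 11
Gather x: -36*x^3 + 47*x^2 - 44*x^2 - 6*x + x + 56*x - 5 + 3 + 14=-36*x^3 + 3*x^2 + 51*x + 12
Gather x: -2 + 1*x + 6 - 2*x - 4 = -x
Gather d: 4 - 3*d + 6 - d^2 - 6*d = -d^2 - 9*d + 10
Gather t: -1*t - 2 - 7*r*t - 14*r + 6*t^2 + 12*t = -14*r + 6*t^2 + t*(11 - 7*r) - 2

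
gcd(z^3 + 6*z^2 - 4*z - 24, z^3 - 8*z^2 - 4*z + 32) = z^2 - 4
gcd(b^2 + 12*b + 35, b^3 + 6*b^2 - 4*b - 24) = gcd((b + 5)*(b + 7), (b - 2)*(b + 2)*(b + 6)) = 1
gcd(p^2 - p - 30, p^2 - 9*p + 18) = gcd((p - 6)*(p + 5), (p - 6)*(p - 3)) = p - 6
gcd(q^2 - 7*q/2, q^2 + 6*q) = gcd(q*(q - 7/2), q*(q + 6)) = q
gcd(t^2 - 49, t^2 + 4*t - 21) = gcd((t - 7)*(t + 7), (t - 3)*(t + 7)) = t + 7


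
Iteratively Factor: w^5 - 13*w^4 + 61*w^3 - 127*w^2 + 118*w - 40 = (w - 1)*(w^4 - 12*w^3 + 49*w^2 - 78*w + 40) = (w - 1)^2*(w^3 - 11*w^2 + 38*w - 40) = (w - 4)*(w - 1)^2*(w^2 - 7*w + 10) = (w - 5)*(w - 4)*(w - 1)^2*(w - 2)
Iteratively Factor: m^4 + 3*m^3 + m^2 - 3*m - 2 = (m + 1)*(m^3 + 2*m^2 - m - 2) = (m - 1)*(m + 1)*(m^2 + 3*m + 2) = (m - 1)*(m + 1)^2*(m + 2)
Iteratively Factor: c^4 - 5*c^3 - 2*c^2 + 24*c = (c + 2)*(c^3 - 7*c^2 + 12*c) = (c - 4)*(c + 2)*(c^2 - 3*c) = c*(c - 4)*(c + 2)*(c - 3)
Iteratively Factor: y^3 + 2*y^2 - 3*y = (y)*(y^2 + 2*y - 3) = y*(y - 1)*(y + 3)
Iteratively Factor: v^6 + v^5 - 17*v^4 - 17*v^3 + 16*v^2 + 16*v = (v)*(v^5 + v^4 - 17*v^3 - 17*v^2 + 16*v + 16) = v*(v + 4)*(v^4 - 3*v^3 - 5*v^2 + 3*v + 4) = v*(v + 1)*(v + 4)*(v^3 - 4*v^2 - v + 4) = v*(v - 4)*(v + 1)*(v + 4)*(v^2 - 1) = v*(v - 4)*(v - 1)*(v + 1)*(v + 4)*(v + 1)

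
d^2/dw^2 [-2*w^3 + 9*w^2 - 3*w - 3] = 18 - 12*w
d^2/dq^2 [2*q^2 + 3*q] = 4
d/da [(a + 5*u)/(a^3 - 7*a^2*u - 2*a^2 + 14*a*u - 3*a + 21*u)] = (a^3 - 7*a^2*u - 2*a^2 + 14*a*u - 3*a + 21*u + (a + 5*u)*(-3*a^2 + 14*a*u + 4*a - 14*u + 3))/(a^3 - 7*a^2*u - 2*a^2 + 14*a*u - 3*a + 21*u)^2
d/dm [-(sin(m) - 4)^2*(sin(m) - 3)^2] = 2*(7 - 2*sin(m))*(sin(m) - 4)*(sin(m) - 3)*cos(m)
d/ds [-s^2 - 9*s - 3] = -2*s - 9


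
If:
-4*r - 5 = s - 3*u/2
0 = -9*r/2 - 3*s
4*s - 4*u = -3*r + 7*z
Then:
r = -21*z/29 - 40/29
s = 63*z/58 + 60/29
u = 30/29 - 35*z/29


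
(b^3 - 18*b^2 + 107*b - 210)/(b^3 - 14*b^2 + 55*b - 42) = (b - 5)/(b - 1)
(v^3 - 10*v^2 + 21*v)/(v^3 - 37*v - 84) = v*(v - 3)/(v^2 + 7*v + 12)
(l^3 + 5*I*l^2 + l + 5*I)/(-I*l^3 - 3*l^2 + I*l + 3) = (I*l^3 - 5*l^2 + I*l - 5)/(l^3 - 3*I*l^2 - l + 3*I)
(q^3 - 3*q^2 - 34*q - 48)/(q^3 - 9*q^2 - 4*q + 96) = (q + 2)/(q - 4)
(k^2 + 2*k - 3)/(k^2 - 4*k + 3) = (k + 3)/(k - 3)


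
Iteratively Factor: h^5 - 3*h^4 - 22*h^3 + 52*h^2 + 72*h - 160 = (h - 5)*(h^4 + 2*h^3 - 12*h^2 - 8*h + 32) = (h - 5)*(h + 4)*(h^3 - 2*h^2 - 4*h + 8) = (h - 5)*(h + 2)*(h + 4)*(h^2 - 4*h + 4) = (h - 5)*(h - 2)*(h + 2)*(h + 4)*(h - 2)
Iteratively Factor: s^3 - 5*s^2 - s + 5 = (s + 1)*(s^2 - 6*s + 5) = (s - 1)*(s + 1)*(s - 5)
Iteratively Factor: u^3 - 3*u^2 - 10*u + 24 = (u + 3)*(u^2 - 6*u + 8) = (u - 2)*(u + 3)*(u - 4)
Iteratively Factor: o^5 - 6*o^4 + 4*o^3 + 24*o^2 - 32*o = (o - 4)*(o^4 - 2*o^3 - 4*o^2 + 8*o) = (o - 4)*(o - 2)*(o^3 - 4*o) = (o - 4)*(o - 2)^2*(o^2 + 2*o) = o*(o - 4)*(o - 2)^2*(o + 2)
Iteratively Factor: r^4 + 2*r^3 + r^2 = (r + 1)*(r^3 + r^2) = r*(r + 1)*(r^2 + r) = r^2*(r + 1)*(r + 1)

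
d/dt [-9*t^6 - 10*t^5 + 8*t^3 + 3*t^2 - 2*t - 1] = -54*t^5 - 50*t^4 + 24*t^2 + 6*t - 2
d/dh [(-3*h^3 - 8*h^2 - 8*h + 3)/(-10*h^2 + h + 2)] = (30*h^4 - 6*h^3 - 106*h^2 + 28*h - 19)/(100*h^4 - 20*h^3 - 39*h^2 + 4*h + 4)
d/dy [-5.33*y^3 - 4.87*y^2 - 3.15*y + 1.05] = -15.99*y^2 - 9.74*y - 3.15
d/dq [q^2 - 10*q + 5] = 2*q - 10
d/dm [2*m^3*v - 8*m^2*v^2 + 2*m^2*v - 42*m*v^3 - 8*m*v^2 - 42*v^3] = 2*v*(3*m^2 - 8*m*v + 2*m - 21*v^2 - 4*v)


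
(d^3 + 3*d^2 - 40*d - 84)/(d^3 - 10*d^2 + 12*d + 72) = (d + 7)/(d - 6)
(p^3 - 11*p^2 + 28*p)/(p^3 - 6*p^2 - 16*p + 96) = p*(p - 7)/(p^2 - 2*p - 24)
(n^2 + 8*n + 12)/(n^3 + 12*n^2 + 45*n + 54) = (n + 2)/(n^2 + 6*n + 9)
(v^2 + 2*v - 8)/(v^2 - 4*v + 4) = (v + 4)/(v - 2)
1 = 1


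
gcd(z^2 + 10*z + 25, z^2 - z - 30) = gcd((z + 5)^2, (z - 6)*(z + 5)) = z + 5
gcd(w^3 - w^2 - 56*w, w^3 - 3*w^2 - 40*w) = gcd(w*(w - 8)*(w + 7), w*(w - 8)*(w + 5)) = w^2 - 8*w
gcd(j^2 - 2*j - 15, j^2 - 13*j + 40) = j - 5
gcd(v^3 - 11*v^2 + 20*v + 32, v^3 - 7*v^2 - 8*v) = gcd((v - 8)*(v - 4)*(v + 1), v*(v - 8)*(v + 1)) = v^2 - 7*v - 8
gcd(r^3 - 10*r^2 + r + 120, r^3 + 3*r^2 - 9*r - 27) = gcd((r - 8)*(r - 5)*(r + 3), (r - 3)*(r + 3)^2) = r + 3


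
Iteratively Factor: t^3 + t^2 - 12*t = (t)*(t^2 + t - 12) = t*(t - 3)*(t + 4)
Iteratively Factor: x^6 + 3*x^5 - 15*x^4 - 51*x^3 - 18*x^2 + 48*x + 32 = (x + 1)*(x^5 + 2*x^4 - 17*x^3 - 34*x^2 + 16*x + 32) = (x - 1)*(x + 1)*(x^4 + 3*x^3 - 14*x^2 - 48*x - 32) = (x - 1)*(x + 1)*(x + 4)*(x^3 - x^2 - 10*x - 8) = (x - 4)*(x - 1)*(x + 1)*(x + 4)*(x^2 + 3*x + 2) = (x - 4)*(x - 1)*(x + 1)*(x + 2)*(x + 4)*(x + 1)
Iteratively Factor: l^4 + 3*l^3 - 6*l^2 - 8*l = (l + 1)*(l^3 + 2*l^2 - 8*l) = (l + 1)*(l + 4)*(l^2 - 2*l) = (l - 2)*(l + 1)*(l + 4)*(l)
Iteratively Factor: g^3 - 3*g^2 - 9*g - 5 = (g + 1)*(g^2 - 4*g - 5) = (g + 1)^2*(g - 5)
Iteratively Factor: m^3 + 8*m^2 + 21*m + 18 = (m + 2)*(m^2 + 6*m + 9) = (m + 2)*(m + 3)*(m + 3)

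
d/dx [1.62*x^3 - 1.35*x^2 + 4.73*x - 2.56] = 4.86*x^2 - 2.7*x + 4.73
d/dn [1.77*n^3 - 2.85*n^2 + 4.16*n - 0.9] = 5.31*n^2 - 5.7*n + 4.16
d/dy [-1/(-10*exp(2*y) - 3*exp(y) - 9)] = (-20*exp(y) - 3)*exp(y)/(10*exp(2*y) + 3*exp(y) + 9)^2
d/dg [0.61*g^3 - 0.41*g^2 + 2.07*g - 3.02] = 1.83*g^2 - 0.82*g + 2.07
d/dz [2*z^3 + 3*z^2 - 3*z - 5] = 6*z^2 + 6*z - 3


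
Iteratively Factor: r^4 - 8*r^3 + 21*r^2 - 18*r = (r)*(r^3 - 8*r^2 + 21*r - 18) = r*(r - 2)*(r^2 - 6*r + 9) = r*(r - 3)*(r - 2)*(r - 3)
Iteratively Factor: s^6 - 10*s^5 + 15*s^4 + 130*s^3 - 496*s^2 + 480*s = (s - 3)*(s^5 - 7*s^4 - 6*s^3 + 112*s^2 - 160*s) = (s - 5)*(s - 3)*(s^4 - 2*s^3 - 16*s^2 + 32*s) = (s - 5)*(s - 3)*(s - 2)*(s^3 - 16*s) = (s - 5)*(s - 4)*(s - 3)*(s - 2)*(s^2 + 4*s) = (s - 5)*(s - 4)*(s - 3)*(s - 2)*(s + 4)*(s)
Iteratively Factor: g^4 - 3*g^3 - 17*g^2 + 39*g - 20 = (g - 1)*(g^3 - 2*g^2 - 19*g + 20) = (g - 1)*(g + 4)*(g^2 - 6*g + 5) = (g - 5)*(g - 1)*(g + 4)*(g - 1)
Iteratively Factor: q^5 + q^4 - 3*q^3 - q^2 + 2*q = (q)*(q^4 + q^3 - 3*q^2 - q + 2) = q*(q - 1)*(q^3 + 2*q^2 - q - 2) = q*(q - 1)^2*(q^2 + 3*q + 2) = q*(q - 1)^2*(q + 2)*(q + 1)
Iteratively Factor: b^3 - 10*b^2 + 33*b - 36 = (b - 3)*(b^2 - 7*b + 12) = (b - 4)*(b - 3)*(b - 3)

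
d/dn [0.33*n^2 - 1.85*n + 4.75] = 0.66*n - 1.85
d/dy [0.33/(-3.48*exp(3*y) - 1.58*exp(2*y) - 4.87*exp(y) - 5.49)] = (3.4452*exp(2*y) + 1.0428*exp(y) + 1.6071)*exp(y)/(3.48*exp(3*y) + 1.58*exp(2*y) + 4.87*exp(y) + 5.49)^2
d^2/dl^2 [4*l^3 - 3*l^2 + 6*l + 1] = 24*l - 6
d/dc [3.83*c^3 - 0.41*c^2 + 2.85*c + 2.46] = 11.49*c^2 - 0.82*c + 2.85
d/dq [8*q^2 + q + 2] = 16*q + 1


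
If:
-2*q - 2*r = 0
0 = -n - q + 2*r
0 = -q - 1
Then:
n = 3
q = -1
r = 1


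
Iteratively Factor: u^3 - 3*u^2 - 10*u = (u + 2)*(u^2 - 5*u) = (u - 5)*(u + 2)*(u)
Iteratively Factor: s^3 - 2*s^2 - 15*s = (s - 5)*(s^2 + 3*s) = s*(s - 5)*(s + 3)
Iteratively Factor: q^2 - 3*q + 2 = (q - 1)*(q - 2)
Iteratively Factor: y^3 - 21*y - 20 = (y + 4)*(y^2 - 4*y - 5) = (y + 1)*(y + 4)*(y - 5)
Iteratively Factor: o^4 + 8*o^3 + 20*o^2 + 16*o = (o)*(o^3 + 8*o^2 + 20*o + 16) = o*(o + 4)*(o^2 + 4*o + 4) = o*(o + 2)*(o + 4)*(o + 2)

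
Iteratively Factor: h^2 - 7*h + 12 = (h - 3)*(h - 4)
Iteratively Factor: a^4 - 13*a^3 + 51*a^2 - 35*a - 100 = (a + 1)*(a^3 - 14*a^2 + 65*a - 100) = (a - 5)*(a + 1)*(a^2 - 9*a + 20) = (a - 5)^2*(a + 1)*(a - 4)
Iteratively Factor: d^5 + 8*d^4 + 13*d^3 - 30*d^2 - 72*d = (d - 2)*(d^4 + 10*d^3 + 33*d^2 + 36*d) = (d - 2)*(d + 4)*(d^3 + 6*d^2 + 9*d) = (d - 2)*(d + 3)*(d + 4)*(d^2 + 3*d) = (d - 2)*(d + 3)^2*(d + 4)*(d)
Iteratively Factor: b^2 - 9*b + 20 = (b - 5)*(b - 4)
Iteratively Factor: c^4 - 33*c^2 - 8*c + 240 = (c - 5)*(c^3 + 5*c^2 - 8*c - 48) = (c - 5)*(c + 4)*(c^2 + c - 12) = (c - 5)*(c - 3)*(c + 4)*(c + 4)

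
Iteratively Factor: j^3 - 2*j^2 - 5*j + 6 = (j - 3)*(j^2 + j - 2) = (j - 3)*(j + 2)*(j - 1)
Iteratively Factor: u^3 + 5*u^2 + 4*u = (u + 4)*(u^2 + u) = u*(u + 4)*(u + 1)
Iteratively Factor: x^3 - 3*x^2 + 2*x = (x - 1)*(x^2 - 2*x) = x*(x - 1)*(x - 2)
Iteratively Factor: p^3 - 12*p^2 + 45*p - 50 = (p - 2)*(p^2 - 10*p + 25) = (p - 5)*(p - 2)*(p - 5)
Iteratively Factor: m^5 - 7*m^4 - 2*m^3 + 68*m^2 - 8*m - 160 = (m + 2)*(m^4 - 9*m^3 + 16*m^2 + 36*m - 80) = (m + 2)^2*(m^3 - 11*m^2 + 38*m - 40) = (m - 2)*(m + 2)^2*(m^2 - 9*m + 20) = (m - 5)*(m - 2)*(m + 2)^2*(m - 4)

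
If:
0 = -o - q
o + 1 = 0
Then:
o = -1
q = 1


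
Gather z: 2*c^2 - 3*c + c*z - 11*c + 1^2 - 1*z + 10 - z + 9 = 2*c^2 - 14*c + z*(c - 2) + 20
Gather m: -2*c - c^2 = -c^2 - 2*c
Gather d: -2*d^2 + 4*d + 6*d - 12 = -2*d^2 + 10*d - 12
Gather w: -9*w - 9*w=-18*w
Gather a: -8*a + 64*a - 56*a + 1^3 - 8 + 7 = 0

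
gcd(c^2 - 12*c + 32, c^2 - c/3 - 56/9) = 1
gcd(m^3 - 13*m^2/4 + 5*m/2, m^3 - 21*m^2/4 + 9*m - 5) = m^2 - 13*m/4 + 5/2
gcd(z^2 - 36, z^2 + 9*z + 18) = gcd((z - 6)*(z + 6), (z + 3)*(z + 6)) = z + 6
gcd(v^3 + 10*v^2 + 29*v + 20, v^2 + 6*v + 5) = v^2 + 6*v + 5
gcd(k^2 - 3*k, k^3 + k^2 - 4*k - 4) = 1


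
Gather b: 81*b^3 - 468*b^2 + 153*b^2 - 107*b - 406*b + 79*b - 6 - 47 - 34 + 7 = 81*b^3 - 315*b^2 - 434*b - 80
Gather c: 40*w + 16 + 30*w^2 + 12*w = 30*w^2 + 52*w + 16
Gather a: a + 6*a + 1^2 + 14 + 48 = 7*a + 63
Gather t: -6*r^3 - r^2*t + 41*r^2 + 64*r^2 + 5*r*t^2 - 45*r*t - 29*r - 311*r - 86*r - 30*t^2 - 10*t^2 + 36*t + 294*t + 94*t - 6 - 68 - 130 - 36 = -6*r^3 + 105*r^2 - 426*r + t^2*(5*r - 40) + t*(-r^2 - 45*r + 424) - 240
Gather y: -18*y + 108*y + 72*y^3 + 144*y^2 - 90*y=72*y^3 + 144*y^2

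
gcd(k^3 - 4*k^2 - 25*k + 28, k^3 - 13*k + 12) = k^2 + 3*k - 4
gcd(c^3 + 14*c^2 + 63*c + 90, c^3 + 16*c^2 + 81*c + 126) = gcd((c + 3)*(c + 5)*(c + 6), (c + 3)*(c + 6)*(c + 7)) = c^2 + 9*c + 18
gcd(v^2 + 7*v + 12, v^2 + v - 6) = v + 3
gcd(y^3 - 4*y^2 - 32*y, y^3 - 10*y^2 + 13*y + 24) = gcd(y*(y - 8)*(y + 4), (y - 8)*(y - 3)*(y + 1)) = y - 8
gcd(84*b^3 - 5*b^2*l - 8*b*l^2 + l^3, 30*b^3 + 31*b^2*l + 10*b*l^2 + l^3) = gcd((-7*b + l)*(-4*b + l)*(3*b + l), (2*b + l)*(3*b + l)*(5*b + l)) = 3*b + l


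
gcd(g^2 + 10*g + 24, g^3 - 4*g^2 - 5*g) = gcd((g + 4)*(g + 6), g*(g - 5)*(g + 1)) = 1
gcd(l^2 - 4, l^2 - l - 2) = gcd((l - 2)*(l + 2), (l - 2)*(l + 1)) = l - 2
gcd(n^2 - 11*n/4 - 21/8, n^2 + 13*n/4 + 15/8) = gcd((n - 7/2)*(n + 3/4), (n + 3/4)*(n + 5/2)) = n + 3/4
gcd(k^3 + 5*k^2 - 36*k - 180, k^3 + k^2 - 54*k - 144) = k + 6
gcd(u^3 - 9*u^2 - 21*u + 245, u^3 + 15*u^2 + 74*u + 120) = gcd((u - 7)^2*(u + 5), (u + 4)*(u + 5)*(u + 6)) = u + 5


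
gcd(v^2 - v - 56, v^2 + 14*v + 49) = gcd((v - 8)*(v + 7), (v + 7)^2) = v + 7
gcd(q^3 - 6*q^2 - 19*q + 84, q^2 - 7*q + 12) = q - 3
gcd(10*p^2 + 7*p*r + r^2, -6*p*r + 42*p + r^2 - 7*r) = 1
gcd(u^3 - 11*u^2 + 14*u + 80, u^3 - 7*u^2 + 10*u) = u - 5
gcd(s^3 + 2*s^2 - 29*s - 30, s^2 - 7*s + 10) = s - 5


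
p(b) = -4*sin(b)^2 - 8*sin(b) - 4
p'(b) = -8*sin(b)*cos(b) - 8*cos(b)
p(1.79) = -15.62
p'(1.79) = 3.44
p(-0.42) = -1.40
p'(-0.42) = -4.33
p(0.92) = -12.90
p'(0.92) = -8.70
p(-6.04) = -6.16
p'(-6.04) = -9.63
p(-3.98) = -12.16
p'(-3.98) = 9.33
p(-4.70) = -16.00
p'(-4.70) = 0.20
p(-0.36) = -1.68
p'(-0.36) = -4.85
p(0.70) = -10.81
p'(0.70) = -10.06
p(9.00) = -7.98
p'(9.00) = 10.29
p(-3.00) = -2.95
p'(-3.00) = 6.80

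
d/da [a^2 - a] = 2*a - 1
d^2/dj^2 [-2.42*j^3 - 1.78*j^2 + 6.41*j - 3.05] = -14.52*j - 3.56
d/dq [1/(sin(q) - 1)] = -cos(q)/(sin(q) - 1)^2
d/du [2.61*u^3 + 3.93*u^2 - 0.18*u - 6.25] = 7.83*u^2 + 7.86*u - 0.18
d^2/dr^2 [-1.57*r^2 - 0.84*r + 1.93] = -3.14000000000000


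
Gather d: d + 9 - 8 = d + 1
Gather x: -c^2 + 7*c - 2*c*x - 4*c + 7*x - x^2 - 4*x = -c^2 + 3*c - x^2 + x*(3 - 2*c)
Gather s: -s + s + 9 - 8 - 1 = 0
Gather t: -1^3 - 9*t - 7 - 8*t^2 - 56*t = -8*t^2 - 65*t - 8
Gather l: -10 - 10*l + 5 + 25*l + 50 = 15*l + 45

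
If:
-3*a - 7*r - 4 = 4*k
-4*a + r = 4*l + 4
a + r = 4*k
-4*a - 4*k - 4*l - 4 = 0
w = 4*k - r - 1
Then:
No Solution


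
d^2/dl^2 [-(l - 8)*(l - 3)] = -2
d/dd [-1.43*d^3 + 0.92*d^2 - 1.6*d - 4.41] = -4.29*d^2 + 1.84*d - 1.6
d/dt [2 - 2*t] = -2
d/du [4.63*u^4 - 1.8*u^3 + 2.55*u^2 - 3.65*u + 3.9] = 18.52*u^3 - 5.4*u^2 + 5.1*u - 3.65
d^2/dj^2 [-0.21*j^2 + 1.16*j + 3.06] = -0.420000000000000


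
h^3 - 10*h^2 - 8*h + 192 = (h - 8)*(h - 6)*(h + 4)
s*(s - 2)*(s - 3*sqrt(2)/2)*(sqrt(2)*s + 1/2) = sqrt(2)*s^4 - 2*sqrt(2)*s^3 - 5*s^3/2 - 3*sqrt(2)*s^2/4 + 5*s^2 + 3*sqrt(2)*s/2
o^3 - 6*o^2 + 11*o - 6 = (o - 3)*(o - 2)*(o - 1)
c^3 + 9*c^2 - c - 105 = (c - 3)*(c + 5)*(c + 7)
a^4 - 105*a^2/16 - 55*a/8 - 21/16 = (a - 3)*(a + 1/4)*(a + 1)*(a + 7/4)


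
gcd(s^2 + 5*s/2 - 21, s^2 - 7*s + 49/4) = s - 7/2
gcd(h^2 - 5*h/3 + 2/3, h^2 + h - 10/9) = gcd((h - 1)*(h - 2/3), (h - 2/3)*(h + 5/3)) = h - 2/3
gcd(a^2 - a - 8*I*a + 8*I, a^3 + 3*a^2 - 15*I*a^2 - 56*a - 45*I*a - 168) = a - 8*I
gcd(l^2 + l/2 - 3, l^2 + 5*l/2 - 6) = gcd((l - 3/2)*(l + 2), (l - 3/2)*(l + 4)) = l - 3/2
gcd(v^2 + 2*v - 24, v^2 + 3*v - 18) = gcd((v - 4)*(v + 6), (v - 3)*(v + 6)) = v + 6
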